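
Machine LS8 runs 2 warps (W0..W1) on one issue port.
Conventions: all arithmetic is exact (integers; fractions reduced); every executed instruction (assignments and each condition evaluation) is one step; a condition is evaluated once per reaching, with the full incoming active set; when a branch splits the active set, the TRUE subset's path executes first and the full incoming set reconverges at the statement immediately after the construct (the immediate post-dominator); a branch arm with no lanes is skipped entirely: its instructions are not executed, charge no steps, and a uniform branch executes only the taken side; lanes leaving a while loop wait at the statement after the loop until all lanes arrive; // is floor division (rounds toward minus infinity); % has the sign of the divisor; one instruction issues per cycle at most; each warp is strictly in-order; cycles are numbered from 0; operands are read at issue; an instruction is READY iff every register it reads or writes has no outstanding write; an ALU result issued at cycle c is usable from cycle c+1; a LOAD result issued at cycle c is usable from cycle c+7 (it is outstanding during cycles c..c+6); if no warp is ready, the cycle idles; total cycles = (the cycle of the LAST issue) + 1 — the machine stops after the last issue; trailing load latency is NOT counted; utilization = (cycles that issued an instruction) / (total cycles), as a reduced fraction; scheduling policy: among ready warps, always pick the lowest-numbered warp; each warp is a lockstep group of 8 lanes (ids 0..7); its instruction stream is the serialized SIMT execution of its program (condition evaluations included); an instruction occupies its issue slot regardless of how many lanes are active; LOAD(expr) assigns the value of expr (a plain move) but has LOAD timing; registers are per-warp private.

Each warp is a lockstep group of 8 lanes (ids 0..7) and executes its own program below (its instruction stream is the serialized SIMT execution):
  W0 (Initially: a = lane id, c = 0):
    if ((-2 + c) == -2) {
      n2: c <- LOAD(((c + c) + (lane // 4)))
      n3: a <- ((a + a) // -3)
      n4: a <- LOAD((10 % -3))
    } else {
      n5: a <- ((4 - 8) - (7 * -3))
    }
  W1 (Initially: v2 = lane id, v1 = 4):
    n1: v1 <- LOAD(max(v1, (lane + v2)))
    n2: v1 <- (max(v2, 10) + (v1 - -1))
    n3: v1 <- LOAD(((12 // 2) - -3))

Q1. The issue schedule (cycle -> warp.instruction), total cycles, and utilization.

cycle 0: W0.I0
cycle 1: W0.I1
cycle 2: W0.I2
cycle 3: W0.I3
cycle 4: W1.I0
cycle 5: idle
cycle 6: idle
cycle 7: idle
cycle 8: idle
cycle 9: idle
cycle 10: idle
cycle 11: W1.I1
cycle 12: W1.I2

Answer: 13 cycles, utilization 7/13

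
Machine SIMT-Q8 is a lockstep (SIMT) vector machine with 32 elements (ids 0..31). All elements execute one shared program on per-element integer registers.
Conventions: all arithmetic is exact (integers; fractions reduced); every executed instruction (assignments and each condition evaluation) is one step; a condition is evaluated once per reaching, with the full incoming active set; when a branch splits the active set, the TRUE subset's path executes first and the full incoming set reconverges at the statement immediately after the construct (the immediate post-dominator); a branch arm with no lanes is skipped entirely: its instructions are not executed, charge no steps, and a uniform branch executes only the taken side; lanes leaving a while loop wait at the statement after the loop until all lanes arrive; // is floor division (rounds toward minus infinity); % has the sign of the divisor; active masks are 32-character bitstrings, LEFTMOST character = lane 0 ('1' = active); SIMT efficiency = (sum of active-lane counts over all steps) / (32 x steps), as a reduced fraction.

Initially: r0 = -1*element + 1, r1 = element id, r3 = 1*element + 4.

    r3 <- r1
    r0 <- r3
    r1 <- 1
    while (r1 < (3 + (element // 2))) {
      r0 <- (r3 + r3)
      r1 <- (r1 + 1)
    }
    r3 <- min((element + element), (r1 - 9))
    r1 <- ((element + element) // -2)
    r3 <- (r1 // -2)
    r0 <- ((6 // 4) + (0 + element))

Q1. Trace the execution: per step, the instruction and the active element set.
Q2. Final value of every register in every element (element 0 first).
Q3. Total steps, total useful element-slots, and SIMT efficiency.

step 0: r3 <- r1                     11111111111111111111111111111111
step 1: r0 <- r3                     11111111111111111111111111111111
step 2: r1 <- 1                      11111111111111111111111111111111
step 3: eval (r1 < (3 + (element // 2))) 11111111111111111111111111111111
step 4: r0 <- (r3 + r3)              11111111111111111111111111111111
step 5: r1 <- (r1 + 1)               11111111111111111111111111111111
step 6: eval (r1 < (3 + (element // 2))) 11111111111111111111111111111111
step 7: r0 <- (r3 + r3)              11111111111111111111111111111111
step 8: r1 <- (r1 + 1)               11111111111111111111111111111111
step 9: eval (r1 < (3 + (element // 2))) 11111111111111111111111111111111
step 10: r0 <- (r3 + r3)              00111111111111111111111111111111
step 11: r1 <- (r1 + 1)               00111111111111111111111111111111
step 12: eval (r1 < (3 + (element // 2))) 00111111111111111111111111111111
step 13: r0 <- (r3 + r3)              00001111111111111111111111111111
step 14: r1 <- (r1 + 1)               00001111111111111111111111111111
step 15: eval (r1 < (3 + (element // 2))) 00001111111111111111111111111111
step 16: r0 <- (r3 + r3)              00000011111111111111111111111111
step 17: r1 <- (r1 + 1)               00000011111111111111111111111111
step 18: eval (r1 < (3 + (element // 2))) 00000011111111111111111111111111
step 19: r0 <- (r3 + r3)              00000000111111111111111111111111
step 20: r1 <- (r1 + 1)               00000000111111111111111111111111
step 21: eval (r1 < (3 + (element // 2))) 00000000111111111111111111111111
step 22: r0 <- (r3 + r3)              00000000001111111111111111111111
step 23: r1 <- (r1 + 1)               00000000001111111111111111111111
step 24: eval (r1 < (3 + (element // 2))) 00000000001111111111111111111111
step 25: r0 <- (r3 + r3)              00000000000011111111111111111111
step 26: r1 <- (r1 + 1)               00000000000011111111111111111111
step 27: eval (r1 < (3 + (element // 2))) 00000000000011111111111111111111
step 28: r0 <- (r3 + r3)              00000000000000111111111111111111
step 29: r1 <- (r1 + 1)               00000000000000111111111111111111
step 30: eval (r1 < (3 + (element // 2))) 00000000000000111111111111111111
step 31: r0 <- (r3 + r3)              00000000000000001111111111111111
step 32: r1 <- (r1 + 1)               00000000000000001111111111111111
step 33: eval (r1 < (3 + (element // 2))) 00000000000000001111111111111111
step 34: r0 <- (r3 + r3)              00000000000000000011111111111111
step 35: r1 <- (r1 + 1)               00000000000000000011111111111111
step 36: eval (r1 < (3 + (element // 2))) 00000000000000000011111111111111
step 37: r0 <- (r3 + r3)              00000000000000000000111111111111
step 38: r1 <- (r1 + 1)               00000000000000000000111111111111
step 39: eval (r1 < (3 + (element // 2))) 00000000000000000000111111111111
step 40: r0 <- (r3 + r3)              00000000000000000000001111111111
step 41: r1 <- (r1 + 1)               00000000000000000000001111111111
step 42: eval (r1 < (3 + (element // 2))) 00000000000000000000001111111111
step 43: r0 <- (r3 + r3)              00000000000000000000000011111111
step 44: r1 <- (r1 + 1)               00000000000000000000000011111111
step 45: eval (r1 < (3 + (element // 2))) 00000000000000000000000011111111
step 46: r0 <- (r3 + r3)              00000000000000000000000000111111
step 47: r1 <- (r1 + 1)               00000000000000000000000000111111
step 48: eval (r1 < (3 + (element // 2))) 00000000000000000000000000111111
step 49: r0 <- (r3 + r3)              00000000000000000000000000001111
step 50: r1 <- (r1 + 1)               00000000000000000000000000001111
step 51: eval (r1 < (3 + (element // 2))) 00000000000000000000000000001111
step 52: r0 <- (r3 + r3)              00000000000000000000000000000011
step 53: r1 <- (r1 + 1)               00000000000000000000000000000011
step 54: eval (r1 < (3 + (element // 2))) 00000000000000000000000000000011
step 55: r3 <- min((element + element), (r1 - 9)) 11111111111111111111111111111111
step 56: r1 <- ((element + element) // -2) 11111111111111111111111111111111
step 57: r3 <- (r1 // -2)             11111111111111111111111111111111
step 58: r0 <- ((6 // 4) + (0 + element)) 11111111111111111111111111111111

Answer: 59 steps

r0: 1,2,3,4,5,6,7,8,9,10,11,12,13,14,15,16,17,18,19,20,21,22,23,24,25,26,27,28,29,30,31,32
r1: 0,-1,-2,-3,-4,-5,-6,-7,-8,-9,-10,-11,-12,-13,-14,-15,-16,-17,-18,-19,-20,-21,-22,-23,-24,-25,-26,-27,-28,-29,-30,-31
r3: 0,0,1,1,2,2,3,3,4,4,5,5,6,6,7,7,8,8,9,9,10,10,11,11,12,12,13,13,14,14,15,15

steps = 59; useful = 1168; efficiency = 1168/1888 = 73/118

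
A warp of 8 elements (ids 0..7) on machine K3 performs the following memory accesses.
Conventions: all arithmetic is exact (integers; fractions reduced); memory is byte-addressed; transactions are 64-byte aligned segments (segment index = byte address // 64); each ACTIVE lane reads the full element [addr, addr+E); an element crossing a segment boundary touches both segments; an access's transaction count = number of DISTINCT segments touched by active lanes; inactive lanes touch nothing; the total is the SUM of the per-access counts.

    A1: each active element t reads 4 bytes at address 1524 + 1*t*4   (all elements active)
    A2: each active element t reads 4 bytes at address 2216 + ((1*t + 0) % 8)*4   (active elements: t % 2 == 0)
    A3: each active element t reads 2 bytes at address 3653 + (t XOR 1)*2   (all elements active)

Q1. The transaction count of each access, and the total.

A1: 2 transactions
A2: 2 transactions
A3: 1 transaction

Answer: 2,2,1; total 5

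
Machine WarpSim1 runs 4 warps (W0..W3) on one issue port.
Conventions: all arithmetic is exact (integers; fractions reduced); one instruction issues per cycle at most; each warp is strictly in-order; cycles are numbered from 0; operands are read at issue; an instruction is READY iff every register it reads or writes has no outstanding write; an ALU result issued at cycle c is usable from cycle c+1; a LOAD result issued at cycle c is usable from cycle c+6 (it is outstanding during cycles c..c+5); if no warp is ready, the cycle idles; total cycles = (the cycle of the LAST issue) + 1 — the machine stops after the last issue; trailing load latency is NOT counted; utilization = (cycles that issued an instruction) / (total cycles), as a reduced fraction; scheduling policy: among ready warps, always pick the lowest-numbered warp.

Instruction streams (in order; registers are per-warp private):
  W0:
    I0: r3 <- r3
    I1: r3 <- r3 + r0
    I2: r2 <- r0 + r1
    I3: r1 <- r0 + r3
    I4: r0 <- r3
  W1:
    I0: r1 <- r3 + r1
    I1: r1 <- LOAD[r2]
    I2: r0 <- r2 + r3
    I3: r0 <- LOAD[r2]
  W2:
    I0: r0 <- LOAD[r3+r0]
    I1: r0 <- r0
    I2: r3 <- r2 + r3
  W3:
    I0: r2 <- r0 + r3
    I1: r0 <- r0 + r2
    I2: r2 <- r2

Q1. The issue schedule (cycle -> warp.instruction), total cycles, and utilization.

cycle 0: W0.I0
cycle 1: W0.I1
cycle 2: W0.I2
cycle 3: W0.I3
cycle 4: W0.I4
cycle 5: W1.I0
cycle 6: W1.I1
cycle 7: W1.I2
cycle 8: W1.I3
cycle 9: W2.I0
cycle 10: W3.I0
cycle 11: W3.I1
cycle 12: W3.I2
cycle 13: idle
cycle 14: idle
cycle 15: W2.I1
cycle 16: W2.I2

Answer: 17 cycles, utilization 15/17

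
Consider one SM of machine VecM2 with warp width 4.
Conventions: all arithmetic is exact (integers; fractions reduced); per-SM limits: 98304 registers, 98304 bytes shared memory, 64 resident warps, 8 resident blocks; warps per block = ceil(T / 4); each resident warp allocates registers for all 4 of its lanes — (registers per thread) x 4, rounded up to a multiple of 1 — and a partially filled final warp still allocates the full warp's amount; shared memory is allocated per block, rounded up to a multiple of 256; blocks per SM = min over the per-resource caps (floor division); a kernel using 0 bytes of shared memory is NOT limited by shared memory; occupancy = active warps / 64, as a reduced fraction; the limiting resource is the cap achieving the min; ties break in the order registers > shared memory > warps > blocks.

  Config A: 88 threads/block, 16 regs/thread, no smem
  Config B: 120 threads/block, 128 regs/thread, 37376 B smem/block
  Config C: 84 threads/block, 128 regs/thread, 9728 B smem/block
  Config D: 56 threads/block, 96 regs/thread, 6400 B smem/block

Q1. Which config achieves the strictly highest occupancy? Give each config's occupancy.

occupancies: A 11/16, B 15/16, C 63/64, D 7/8

Answer: C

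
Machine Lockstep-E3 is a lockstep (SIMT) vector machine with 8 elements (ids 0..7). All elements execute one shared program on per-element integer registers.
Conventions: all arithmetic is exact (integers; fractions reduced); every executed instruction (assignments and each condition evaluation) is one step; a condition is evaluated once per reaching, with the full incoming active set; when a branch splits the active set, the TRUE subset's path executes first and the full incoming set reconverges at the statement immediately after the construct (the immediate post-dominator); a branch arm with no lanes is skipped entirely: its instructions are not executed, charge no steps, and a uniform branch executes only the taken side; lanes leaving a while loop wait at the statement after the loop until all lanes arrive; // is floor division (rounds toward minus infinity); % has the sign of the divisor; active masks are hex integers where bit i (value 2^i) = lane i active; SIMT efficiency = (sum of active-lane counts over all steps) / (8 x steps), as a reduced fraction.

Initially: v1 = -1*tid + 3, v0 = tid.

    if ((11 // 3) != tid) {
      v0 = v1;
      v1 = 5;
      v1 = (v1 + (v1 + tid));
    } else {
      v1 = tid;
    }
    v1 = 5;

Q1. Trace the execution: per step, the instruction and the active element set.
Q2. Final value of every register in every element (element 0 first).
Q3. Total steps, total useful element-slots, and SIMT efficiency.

step 0: eval ((11 // 3) != tid)      0xff
step 1: v0 <- v1                     0xf7
step 2: v1 <- 5                      0xf7
step 3: v1 <- (v1 + (v1 + tid))      0xf7
step 4: v1 <- tid                    0x08
step 5: v1 <- 5                      0xff

Answer: 6 steps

v1: 5,5,5,5,5,5,5,5
v0: 3,2,1,3,-1,-2,-3,-4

steps = 6; useful = 38; efficiency = 38/48 = 19/24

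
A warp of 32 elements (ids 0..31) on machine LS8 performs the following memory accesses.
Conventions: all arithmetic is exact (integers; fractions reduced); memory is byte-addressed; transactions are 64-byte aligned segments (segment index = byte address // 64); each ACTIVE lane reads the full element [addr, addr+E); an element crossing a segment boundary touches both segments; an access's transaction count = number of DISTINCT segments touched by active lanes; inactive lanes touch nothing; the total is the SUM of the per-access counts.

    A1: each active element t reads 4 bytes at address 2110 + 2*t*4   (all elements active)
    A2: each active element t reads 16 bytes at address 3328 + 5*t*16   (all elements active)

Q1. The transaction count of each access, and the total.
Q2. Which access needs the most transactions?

A1: 5 transactions
A2: 32 transactions

Answer: 5,32; total 37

Answer: A2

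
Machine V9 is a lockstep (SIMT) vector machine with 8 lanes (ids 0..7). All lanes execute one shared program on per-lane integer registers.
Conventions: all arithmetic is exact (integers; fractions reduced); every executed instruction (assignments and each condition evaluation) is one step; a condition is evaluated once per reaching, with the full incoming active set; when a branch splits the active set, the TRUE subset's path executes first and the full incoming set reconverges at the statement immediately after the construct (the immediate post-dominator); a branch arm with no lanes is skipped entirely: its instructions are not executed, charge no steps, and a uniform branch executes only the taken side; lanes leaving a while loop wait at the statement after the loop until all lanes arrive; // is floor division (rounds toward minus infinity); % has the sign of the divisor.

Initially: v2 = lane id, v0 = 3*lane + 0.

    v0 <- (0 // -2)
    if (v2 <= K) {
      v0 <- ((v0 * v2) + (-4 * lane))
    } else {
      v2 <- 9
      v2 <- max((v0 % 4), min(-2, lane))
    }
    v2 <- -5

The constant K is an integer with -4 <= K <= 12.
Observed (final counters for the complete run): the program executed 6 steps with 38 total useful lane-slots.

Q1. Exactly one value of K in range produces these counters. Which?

Answer: K = 1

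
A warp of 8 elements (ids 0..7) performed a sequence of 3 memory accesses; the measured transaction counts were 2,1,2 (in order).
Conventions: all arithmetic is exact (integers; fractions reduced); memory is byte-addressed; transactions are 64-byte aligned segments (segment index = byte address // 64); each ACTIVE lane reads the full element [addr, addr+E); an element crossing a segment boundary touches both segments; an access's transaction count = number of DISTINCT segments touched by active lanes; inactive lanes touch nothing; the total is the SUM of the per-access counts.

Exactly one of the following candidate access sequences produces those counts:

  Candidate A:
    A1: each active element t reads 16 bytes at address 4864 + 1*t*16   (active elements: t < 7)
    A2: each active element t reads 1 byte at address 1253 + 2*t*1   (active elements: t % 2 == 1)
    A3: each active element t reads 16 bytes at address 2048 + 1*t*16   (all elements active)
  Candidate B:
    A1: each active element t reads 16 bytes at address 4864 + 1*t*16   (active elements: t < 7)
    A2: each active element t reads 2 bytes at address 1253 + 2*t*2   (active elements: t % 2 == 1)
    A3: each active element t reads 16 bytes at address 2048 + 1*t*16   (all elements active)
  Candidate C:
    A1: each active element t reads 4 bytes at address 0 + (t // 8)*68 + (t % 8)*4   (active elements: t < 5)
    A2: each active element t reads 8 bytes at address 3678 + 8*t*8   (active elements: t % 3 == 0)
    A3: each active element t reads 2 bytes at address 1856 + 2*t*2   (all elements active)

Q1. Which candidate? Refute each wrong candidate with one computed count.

B: A2 gives 2 transactions, not 1
C: A1 gives 1 transaction, not 2
A: all counts match (2,1,2)

Answer: A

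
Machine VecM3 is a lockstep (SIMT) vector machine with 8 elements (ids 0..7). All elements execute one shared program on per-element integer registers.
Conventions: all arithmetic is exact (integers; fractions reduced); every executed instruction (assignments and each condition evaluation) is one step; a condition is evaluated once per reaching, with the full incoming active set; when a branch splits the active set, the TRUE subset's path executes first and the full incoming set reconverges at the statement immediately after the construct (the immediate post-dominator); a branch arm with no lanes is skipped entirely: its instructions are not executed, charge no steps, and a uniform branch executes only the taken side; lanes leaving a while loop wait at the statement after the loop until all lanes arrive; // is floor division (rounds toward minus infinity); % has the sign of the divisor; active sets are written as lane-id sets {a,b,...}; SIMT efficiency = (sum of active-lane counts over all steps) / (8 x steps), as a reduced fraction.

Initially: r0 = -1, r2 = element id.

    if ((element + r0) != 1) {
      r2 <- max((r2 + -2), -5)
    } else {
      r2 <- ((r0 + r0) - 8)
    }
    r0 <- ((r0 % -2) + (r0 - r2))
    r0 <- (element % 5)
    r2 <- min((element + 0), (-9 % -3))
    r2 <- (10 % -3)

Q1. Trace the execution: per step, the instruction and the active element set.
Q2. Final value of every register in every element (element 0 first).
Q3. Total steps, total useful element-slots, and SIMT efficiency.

step 0: eval ((element + r0) != 1)   {0,1,2,3,4,5,6,7}
step 1: r2 <- max((r2 + -2), -5)     {0,1,3,4,5,6,7}
step 2: r2 <- ((r0 + r0) - 8)        {2}
step 3: r0 <- ((r0 % -2) + (r0 - r2)) {0,1,2,3,4,5,6,7}
step 4: r0 <- (element % 5)          {0,1,2,3,4,5,6,7}
step 5: r2 <- min((element + 0), (-9 % -3)) {0,1,2,3,4,5,6,7}
step 6: r2 <- (10 % -3)              {0,1,2,3,4,5,6,7}

Answer: 7 steps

r0: 0,1,2,3,4,0,1,2
r2: -2,-2,-2,-2,-2,-2,-2,-2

steps = 7; useful = 48; efficiency = 48/56 = 6/7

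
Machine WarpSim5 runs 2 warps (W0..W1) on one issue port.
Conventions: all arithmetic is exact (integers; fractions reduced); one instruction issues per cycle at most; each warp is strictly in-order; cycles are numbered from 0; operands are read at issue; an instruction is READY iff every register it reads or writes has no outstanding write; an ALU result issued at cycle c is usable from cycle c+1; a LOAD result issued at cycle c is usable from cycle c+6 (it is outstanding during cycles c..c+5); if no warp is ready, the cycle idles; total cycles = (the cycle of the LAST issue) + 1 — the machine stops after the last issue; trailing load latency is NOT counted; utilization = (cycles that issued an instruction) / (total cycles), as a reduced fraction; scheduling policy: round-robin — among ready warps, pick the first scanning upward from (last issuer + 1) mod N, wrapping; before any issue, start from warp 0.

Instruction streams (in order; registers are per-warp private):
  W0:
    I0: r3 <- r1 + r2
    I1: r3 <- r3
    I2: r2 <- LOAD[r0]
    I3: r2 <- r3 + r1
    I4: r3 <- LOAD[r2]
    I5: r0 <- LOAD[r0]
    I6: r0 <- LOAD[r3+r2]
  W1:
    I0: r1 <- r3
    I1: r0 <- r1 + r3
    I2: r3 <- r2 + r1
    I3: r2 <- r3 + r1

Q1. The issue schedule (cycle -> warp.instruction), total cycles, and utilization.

cycle 0: W0.I0
cycle 1: W1.I0
cycle 2: W0.I1
cycle 3: W1.I1
cycle 4: W0.I2
cycle 5: W1.I2
cycle 6: W1.I3
cycle 7: idle
cycle 8: idle
cycle 9: idle
cycle 10: W0.I3
cycle 11: W0.I4
cycle 12: W0.I5
cycle 13: idle
cycle 14: idle
cycle 15: idle
cycle 16: idle
cycle 17: idle
cycle 18: W0.I6

Answer: 19 cycles, utilization 11/19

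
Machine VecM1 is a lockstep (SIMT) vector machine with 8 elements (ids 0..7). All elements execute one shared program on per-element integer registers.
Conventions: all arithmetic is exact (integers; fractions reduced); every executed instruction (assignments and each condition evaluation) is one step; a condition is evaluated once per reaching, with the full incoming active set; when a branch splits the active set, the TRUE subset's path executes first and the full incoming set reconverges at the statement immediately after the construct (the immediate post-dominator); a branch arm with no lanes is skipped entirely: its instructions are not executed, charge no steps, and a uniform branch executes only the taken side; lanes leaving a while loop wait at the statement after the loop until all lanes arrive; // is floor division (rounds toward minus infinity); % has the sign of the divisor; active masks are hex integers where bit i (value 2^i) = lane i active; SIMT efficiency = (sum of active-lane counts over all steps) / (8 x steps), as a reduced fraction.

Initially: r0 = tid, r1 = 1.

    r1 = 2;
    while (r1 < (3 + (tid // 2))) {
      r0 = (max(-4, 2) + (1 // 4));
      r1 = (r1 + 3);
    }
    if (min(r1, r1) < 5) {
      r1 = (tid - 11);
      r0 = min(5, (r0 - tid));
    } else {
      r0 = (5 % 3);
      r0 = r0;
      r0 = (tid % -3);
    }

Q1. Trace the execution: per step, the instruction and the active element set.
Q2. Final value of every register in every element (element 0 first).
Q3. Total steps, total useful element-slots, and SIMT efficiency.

step 0: r1 <- 2                      0xff
step 1: eval (r1 < (3 + (tid // 2))) 0xff
step 2: r0 <- (max(-4, 2) + (1 // 4)) 0xff
step 3: r1 <- (r1 + 3)               0xff
step 4: eval (r1 < (3 + (tid // 2))) 0xff
step 5: r0 <- (max(-4, 2) + (1 // 4)) 0xc0
step 6: r1 <- (r1 + 3)               0xc0
step 7: eval (r1 < (3 + (tid // 2))) 0xc0
step 8: eval (min(r1, r1) < 5)       0xff
step 9: r0 <- (5 % 3)                0xff
step 10: r0 <- r0                     0xff
step 11: r0 <- (tid % -3)             0xff

Answer: 12 steps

r0: 0,-2,-1,0,-2,-1,0,-2
r1: 5,5,5,5,5,5,8,8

steps = 12; useful = 78; efficiency = 78/96 = 13/16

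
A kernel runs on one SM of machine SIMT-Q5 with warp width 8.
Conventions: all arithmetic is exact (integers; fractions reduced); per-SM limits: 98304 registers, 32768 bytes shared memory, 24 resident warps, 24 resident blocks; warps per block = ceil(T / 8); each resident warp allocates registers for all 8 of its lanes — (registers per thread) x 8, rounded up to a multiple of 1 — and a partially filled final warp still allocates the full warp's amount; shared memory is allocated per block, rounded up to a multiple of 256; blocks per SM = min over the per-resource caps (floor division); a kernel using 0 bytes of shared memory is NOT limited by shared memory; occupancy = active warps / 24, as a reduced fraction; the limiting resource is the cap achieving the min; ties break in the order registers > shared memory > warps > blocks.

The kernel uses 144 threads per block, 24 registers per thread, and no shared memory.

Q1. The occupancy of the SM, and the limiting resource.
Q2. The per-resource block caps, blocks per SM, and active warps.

Answer: occupancy 3/4, limited by warps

registers: 28 blocks
shared memory: no limit (kernel uses none)
warps: 1 block
blocks: 24 blocks

Answer: 1 block, 18 active warps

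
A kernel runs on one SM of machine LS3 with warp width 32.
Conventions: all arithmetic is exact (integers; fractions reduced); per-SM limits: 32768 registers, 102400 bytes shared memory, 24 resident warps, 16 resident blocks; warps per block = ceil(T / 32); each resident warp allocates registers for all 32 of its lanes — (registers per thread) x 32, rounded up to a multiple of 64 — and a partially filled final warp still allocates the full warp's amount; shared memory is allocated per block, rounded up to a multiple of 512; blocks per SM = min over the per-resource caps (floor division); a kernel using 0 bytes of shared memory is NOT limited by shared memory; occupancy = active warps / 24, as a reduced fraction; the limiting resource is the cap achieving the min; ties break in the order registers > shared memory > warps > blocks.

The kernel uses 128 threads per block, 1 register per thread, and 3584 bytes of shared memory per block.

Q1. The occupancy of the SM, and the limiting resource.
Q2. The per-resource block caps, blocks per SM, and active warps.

Answer: occupancy 1, limited by warps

registers: 128 blocks
shared memory: 28 blocks
warps: 6 blocks
blocks: 16 blocks

Answer: 6 blocks, 24 active warps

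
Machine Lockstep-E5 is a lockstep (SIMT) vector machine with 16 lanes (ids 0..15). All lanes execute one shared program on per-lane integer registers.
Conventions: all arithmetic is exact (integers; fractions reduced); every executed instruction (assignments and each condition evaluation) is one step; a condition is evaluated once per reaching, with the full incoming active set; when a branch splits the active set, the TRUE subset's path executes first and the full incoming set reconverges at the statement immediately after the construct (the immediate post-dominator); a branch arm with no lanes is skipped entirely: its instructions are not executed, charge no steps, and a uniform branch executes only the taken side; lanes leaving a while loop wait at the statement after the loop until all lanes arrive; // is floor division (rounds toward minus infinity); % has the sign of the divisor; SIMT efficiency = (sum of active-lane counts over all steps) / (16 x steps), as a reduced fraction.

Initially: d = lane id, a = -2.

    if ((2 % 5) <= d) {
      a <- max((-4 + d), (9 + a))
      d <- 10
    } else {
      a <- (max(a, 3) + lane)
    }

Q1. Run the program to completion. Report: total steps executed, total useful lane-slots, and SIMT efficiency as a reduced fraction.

Answer: 4 steps, 46 useful, 23/32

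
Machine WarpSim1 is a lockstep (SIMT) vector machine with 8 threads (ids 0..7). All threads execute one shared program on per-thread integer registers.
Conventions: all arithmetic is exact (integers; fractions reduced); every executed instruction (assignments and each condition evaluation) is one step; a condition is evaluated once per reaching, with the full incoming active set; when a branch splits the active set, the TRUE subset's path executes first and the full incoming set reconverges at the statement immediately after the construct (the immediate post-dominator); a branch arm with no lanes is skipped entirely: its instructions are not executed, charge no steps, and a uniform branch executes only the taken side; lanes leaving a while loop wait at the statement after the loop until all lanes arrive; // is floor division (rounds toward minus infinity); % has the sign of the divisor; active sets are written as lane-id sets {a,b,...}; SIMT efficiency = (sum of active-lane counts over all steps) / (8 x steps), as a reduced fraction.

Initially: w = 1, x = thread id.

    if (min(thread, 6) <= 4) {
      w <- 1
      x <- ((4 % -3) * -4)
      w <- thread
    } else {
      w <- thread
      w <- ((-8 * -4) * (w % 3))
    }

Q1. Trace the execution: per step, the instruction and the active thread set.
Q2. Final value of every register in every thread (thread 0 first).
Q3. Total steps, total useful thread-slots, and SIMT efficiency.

step 0: eval (min(thread, 6) <= 4)   {0,1,2,3,4,5,6,7}
step 1: w <- 1                       {0,1,2,3,4}
step 2: x <- ((4 % -3) * -4)         {0,1,2,3,4}
step 3: w <- thread                  {0,1,2,3,4}
step 4: w <- thread                  {5,6,7}
step 5: w <- ((-8 * -4) * (w % 3))   {5,6,7}

Answer: 6 steps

w: 0,1,2,3,4,64,0,32
x: 8,8,8,8,8,5,6,7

steps = 6; useful = 29; efficiency = 29/48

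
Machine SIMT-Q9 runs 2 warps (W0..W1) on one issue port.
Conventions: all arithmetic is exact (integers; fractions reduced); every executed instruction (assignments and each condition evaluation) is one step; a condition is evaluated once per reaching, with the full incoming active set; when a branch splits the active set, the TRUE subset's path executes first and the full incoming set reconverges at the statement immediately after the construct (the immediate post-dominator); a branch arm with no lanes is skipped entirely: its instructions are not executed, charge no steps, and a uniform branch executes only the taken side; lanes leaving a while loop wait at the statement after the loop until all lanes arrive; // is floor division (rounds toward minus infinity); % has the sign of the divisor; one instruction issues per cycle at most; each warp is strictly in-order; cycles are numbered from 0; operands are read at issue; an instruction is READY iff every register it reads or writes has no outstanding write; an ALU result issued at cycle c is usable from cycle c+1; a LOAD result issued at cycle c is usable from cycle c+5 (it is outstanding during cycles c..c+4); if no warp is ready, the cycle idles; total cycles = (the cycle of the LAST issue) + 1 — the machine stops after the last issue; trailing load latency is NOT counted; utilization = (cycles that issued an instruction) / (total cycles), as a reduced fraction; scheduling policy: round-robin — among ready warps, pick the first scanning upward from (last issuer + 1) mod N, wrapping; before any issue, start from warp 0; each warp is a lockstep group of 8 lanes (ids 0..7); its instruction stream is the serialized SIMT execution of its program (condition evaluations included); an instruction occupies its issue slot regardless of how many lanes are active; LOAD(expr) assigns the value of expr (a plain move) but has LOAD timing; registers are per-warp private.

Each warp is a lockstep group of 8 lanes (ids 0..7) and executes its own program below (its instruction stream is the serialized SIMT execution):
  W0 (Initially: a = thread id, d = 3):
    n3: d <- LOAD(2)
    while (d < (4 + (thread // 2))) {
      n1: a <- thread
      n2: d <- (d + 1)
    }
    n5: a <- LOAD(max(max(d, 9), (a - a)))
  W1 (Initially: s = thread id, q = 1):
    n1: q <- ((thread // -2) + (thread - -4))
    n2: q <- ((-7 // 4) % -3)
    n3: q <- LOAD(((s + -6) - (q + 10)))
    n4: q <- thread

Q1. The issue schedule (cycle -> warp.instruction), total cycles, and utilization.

cycle 0: W0.I0
cycle 1: W1.I0
cycle 2: W1.I1
cycle 3: W1.I2
cycle 4: idle
cycle 5: W0.I1
cycle 6: W0.I2
cycle 7: W0.I3
cycle 8: W1.I3
cycle 9: W0.I4
cycle 10: W0.I5
cycle 11: W0.I6
cycle 12: W0.I7
cycle 13: W0.I8
cycle 14: W0.I9
cycle 15: W0.I10
cycle 16: W0.I11
cycle 17: W0.I12
cycle 18: W0.I13
cycle 19: W0.I14
cycle 20: W0.I15
cycle 21: W0.I16
cycle 22: W0.I17

Answer: 23 cycles, utilization 22/23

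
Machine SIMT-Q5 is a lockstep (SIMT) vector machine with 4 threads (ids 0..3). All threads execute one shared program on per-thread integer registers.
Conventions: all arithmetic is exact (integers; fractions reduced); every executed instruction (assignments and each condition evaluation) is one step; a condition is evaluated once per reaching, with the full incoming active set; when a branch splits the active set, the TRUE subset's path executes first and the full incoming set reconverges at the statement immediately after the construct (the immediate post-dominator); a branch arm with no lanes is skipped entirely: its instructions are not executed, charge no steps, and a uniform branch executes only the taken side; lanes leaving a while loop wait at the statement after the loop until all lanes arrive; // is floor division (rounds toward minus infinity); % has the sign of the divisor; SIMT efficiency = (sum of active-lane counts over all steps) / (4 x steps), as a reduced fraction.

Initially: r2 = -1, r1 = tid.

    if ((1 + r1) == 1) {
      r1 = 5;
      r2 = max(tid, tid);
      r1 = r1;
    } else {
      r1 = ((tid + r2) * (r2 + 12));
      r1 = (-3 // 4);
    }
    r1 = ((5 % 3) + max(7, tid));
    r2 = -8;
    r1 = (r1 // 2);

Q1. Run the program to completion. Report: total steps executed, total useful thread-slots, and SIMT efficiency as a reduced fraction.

Answer: 9 steps, 25 useful, 25/36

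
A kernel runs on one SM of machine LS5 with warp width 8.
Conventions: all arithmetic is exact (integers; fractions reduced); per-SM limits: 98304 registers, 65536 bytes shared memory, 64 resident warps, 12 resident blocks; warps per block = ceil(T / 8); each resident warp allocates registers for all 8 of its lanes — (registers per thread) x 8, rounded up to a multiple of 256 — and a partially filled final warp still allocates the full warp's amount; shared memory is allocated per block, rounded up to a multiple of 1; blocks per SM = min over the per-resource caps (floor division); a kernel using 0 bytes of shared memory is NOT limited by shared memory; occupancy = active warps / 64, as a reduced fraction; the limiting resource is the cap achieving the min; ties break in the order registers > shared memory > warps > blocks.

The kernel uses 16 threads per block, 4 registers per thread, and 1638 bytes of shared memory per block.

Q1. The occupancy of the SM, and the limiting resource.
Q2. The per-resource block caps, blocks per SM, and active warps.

Answer: occupancy 3/8, limited by blocks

registers: 192 blocks
shared memory: 40 blocks
warps: 32 blocks
blocks: 12 blocks

Answer: 12 blocks, 24 active warps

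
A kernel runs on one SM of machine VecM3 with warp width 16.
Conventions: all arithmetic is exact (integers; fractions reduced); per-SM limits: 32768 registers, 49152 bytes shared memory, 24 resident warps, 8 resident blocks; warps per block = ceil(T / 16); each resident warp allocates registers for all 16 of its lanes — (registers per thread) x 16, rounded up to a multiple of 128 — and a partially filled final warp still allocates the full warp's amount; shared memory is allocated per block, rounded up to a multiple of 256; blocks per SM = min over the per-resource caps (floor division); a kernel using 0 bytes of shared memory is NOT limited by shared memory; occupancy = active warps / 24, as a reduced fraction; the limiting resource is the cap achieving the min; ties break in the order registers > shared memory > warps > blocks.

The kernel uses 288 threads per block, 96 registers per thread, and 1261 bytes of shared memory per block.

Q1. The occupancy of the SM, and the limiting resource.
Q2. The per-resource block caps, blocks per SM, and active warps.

Answer: occupancy 3/4, limited by registers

registers: 1 block
shared memory: 38 blocks
warps: 1 block
blocks: 8 blocks

Answer: 1 block, 18 active warps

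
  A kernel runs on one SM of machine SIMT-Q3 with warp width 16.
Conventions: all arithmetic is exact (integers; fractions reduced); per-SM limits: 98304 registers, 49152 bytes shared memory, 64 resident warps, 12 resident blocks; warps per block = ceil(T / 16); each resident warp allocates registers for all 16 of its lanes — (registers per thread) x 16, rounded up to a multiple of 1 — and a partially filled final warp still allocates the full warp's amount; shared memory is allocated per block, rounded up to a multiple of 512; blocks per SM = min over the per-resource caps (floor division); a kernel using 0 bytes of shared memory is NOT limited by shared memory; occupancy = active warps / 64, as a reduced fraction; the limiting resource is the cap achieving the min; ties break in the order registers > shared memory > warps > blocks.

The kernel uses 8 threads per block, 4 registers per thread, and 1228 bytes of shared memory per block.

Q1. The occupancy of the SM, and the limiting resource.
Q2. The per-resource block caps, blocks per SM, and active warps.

Answer: occupancy 3/16, limited by blocks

registers: 1536 blocks
shared memory: 32 blocks
warps: 64 blocks
blocks: 12 blocks

Answer: 12 blocks, 12 active warps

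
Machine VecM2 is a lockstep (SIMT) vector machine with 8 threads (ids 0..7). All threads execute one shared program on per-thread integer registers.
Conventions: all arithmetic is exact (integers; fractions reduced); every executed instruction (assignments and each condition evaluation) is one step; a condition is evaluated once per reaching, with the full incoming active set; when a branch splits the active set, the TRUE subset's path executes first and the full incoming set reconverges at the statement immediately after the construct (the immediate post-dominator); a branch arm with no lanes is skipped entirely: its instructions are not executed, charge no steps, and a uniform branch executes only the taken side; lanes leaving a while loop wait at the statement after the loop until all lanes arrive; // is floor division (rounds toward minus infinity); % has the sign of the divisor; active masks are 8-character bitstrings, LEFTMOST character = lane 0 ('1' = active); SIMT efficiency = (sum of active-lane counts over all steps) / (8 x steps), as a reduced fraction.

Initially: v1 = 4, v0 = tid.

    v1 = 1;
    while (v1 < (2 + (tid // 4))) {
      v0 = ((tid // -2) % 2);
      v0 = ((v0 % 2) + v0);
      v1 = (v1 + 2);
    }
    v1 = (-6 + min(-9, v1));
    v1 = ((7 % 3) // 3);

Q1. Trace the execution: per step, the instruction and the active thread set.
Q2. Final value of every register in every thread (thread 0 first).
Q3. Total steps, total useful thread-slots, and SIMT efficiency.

step 0: v1 <- 1                      11111111
step 1: eval (v1 < (2 + (tid // 4))) 11111111
step 2: v0 <- ((tid // -2) % 2)      11111111
step 3: v0 <- ((v0 % 2) + v0)        11111111
step 4: v1 <- (v1 + 2)               11111111
step 5: eval (v1 < (2 + (tid // 4))) 11111111
step 6: v1 <- (-6 + min(-9, v1))     11111111
step 7: v1 <- ((7 % 3) // 3)         11111111

Answer: 8 steps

v1: 0,0,0,0,0,0,0,0
v0: 0,2,2,0,0,2,2,0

steps = 8; useful = 64; efficiency = 64/64 = 1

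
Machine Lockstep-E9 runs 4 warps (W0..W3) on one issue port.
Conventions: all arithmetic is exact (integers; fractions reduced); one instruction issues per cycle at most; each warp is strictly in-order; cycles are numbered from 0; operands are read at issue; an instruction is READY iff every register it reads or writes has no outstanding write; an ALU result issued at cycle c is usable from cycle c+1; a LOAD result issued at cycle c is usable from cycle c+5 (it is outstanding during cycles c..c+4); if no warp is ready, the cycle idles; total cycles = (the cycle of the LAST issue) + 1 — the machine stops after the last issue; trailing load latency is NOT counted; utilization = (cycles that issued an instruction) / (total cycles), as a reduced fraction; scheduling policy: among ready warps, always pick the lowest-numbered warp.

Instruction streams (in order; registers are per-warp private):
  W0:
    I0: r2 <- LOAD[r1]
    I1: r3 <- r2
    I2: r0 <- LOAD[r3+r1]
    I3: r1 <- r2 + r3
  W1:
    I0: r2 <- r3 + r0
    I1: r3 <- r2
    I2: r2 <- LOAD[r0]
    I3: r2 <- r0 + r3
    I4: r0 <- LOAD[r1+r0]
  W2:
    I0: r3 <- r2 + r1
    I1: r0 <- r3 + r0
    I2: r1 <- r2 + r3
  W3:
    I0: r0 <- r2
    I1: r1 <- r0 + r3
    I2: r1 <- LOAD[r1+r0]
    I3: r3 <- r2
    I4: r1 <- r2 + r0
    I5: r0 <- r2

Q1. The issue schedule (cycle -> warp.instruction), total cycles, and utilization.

cycle 0: W0.I0
cycle 1: W1.I0
cycle 2: W1.I1
cycle 3: W1.I2
cycle 4: W2.I0
cycle 5: W0.I1
cycle 6: W0.I2
cycle 7: W0.I3
cycle 8: W1.I3
cycle 9: W1.I4
cycle 10: W2.I1
cycle 11: W2.I2
cycle 12: W3.I0
cycle 13: W3.I1
cycle 14: W3.I2
cycle 15: W3.I3
cycle 16: idle
cycle 17: idle
cycle 18: idle
cycle 19: W3.I4
cycle 20: W3.I5

Answer: 21 cycles, utilization 6/7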